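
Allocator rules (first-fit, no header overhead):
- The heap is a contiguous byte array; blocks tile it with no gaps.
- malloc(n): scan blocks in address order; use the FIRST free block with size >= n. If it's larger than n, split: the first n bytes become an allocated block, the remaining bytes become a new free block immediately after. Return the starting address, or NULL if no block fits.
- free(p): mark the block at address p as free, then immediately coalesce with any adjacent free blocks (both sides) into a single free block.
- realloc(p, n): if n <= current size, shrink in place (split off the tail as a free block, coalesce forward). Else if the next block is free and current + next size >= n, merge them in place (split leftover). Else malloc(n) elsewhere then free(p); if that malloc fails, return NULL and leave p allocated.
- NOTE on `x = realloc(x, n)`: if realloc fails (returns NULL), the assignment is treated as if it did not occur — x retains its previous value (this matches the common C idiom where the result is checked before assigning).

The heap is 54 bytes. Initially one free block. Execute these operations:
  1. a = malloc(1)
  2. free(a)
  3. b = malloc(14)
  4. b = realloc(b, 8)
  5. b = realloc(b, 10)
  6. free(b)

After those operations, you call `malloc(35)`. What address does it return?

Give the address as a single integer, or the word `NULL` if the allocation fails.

Op 1: a = malloc(1) -> a = 0; heap: [0-0 ALLOC][1-53 FREE]
Op 2: free(a) -> (freed a); heap: [0-53 FREE]
Op 3: b = malloc(14) -> b = 0; heap: [0-13 ALLOC][14-53 FREE]
Op 4: b = realloc(b, 8) -> b = 0; heap: [0-7 ALLOC][8-53 FREE]
Op 5: b = realloc(b, 10) -> b = 0; heap: [0-9 ALLOC][10-53 FREE]
Op 6: free(b) -> (freed b); heap: [0-53 FREE]
malloc(35): first-fit scan over [0-53 FREE] -> 0

Answer: 0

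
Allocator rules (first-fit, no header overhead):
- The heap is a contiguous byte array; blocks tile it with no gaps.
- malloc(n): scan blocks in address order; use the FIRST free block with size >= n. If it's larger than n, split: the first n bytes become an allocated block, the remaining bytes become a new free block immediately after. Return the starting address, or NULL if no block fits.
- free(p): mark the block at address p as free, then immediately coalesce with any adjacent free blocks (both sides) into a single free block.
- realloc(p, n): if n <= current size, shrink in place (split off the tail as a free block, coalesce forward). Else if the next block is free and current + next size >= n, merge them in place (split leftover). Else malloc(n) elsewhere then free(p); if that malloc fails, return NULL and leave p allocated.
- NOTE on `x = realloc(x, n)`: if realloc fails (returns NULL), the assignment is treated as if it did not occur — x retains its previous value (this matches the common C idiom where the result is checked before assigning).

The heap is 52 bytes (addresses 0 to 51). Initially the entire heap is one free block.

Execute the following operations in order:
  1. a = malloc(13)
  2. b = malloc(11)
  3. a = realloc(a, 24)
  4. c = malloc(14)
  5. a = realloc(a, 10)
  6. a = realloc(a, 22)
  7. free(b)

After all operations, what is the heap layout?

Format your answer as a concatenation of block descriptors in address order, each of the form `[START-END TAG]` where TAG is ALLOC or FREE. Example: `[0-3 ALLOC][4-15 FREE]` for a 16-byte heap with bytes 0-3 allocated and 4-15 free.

Op 1: a = malloc(13) -> a = 0; heap: [0-12 ALLOC][13-51 FREE]
Op 2: b = malloc(11) -> b = 13; heap: [0-12 ALLOC][13-23 ALLOC][24-51 FREE]
Op 3: a = realloc(a, 24) -> a = 24; heap: [0-12 FREE][13-23 ALLOC][24-47 ALLOC][48-51 FREE]
Op 4: c = malloc(14) -> c = NULL; heap: [0-12 FREE][13-23 ALLOC][24-47 ALLOC][48-51 FREE]
Op 5: a = realloc(a, 10) -> a = 24; heap: [0-12 FREE][13-23 ALLOC][24-33 ALLOC][34-51 FREE]
Op 6: a = realloc(a, 22) -> a = 24; heap: [0-12 FREE][13-23 ALLOC][24-45 ALLOC][46-51 FREE]
Op 7: free(b) -> (freed b); heap: [0-23 FREE][24-45 ALLOC][46-51 FREE]

Answer: [0-23 FREE][24-45 ALLOC][46-51 FREE]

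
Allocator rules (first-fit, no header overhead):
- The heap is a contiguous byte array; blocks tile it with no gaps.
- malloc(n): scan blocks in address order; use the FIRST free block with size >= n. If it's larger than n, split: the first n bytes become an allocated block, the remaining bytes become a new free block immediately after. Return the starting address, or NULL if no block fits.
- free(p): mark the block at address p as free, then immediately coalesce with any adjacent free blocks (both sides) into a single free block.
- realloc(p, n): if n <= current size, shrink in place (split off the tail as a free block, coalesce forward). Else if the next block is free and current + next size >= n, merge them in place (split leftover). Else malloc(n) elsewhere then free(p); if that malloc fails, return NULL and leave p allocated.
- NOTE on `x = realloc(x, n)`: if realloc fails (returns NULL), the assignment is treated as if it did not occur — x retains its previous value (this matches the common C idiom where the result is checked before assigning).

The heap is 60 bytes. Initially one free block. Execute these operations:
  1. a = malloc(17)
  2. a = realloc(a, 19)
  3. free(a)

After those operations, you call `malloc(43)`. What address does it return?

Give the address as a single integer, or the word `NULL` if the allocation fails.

Answer: 0

Derivation:
Op 1: a = malloc(17) -> a = 0; heap: [0-16 ALLOC][17-59 FREE]
Op 2: a = realloc(a, 19) -> a = 0; heap: [0-18 ALLOC][19-59 FREE]
Op 3: free(a) -> (freed a); heap: [0-59 FREE]
malloc(43): first-fit scan over [0-59 FREE] -> 0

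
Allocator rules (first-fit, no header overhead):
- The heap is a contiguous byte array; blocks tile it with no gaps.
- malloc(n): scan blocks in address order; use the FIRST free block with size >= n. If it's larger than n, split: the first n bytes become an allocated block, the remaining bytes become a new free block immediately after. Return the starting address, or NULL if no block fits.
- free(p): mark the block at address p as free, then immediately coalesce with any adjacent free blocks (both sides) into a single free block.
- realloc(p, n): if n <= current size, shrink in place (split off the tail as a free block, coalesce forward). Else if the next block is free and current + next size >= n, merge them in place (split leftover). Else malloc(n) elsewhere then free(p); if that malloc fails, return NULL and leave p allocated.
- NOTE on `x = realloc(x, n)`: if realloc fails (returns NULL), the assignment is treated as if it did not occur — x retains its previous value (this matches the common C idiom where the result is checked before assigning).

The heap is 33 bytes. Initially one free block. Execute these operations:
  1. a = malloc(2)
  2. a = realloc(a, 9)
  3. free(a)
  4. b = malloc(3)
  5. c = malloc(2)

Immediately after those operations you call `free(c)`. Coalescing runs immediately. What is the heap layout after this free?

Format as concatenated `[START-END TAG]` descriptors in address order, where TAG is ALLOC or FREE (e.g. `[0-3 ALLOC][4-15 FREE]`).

Op 1: a = malloc(2) -> a = 0; heap: [0-1 ALLOC][2-32 FREE]
Op 2: a = realloc(a, 9) -> a = 0; heap: [0-8 ALLOC][9-32 FREE]
Op 3: free(a) -> (freed a); heap: [0-32 FREE]
Op 4: b = malloc(3) -> b = 0; heap: [0-2 ALLOC][3-32 FREE]
Op 5: c = malloc(2) -> c = 3; heap: [0-2 ALLOC][3-4 ALLOC][5-32 FREE]
free(c): c = 3 -> block [3-4 ALLOC]; mark free, coalesce with adjacent free neighbors -> [0-2 ALLOC][3-32 FREE]

Answer: [0-2 ALLOC][3-32 FREE]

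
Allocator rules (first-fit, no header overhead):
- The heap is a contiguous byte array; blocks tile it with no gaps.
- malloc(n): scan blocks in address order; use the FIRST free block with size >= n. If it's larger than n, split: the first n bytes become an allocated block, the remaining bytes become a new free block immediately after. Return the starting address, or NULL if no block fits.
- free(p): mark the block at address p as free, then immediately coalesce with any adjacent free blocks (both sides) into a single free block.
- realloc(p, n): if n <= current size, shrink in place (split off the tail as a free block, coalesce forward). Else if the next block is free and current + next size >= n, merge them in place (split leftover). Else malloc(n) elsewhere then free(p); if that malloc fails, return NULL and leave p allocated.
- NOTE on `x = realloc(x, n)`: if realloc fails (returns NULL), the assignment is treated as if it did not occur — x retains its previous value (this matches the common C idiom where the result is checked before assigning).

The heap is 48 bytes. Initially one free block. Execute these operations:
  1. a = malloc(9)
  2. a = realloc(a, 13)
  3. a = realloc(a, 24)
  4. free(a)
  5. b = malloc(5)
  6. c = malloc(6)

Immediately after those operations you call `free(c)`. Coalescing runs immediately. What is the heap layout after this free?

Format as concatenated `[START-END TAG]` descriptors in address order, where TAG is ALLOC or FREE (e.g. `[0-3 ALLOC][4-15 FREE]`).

Answer: [0-4 ALLOC][5-47 FREE]

Derivation:
Op 1: a = malloc(9) -> a = 0; heap: [0-8 ALLOC][9-47 FREE]
Op 2: a = realloc(a, 13) -> a = 0; heap: [0-12 ALLOC][13-47 FREE]
Op 3: a = realloc(a, 24) -> a = 0; heap: [0-23 ALLOC][24-47 FREE]
Op 4: free(a) -> (freed a); heap: [0-47 FREE]
Op 5: b = malloc(5) -> b = 0; heap: [0-4 ALLOC][5-47 FREE]
Op 6: c = malloc(6) -> c = 5; heap: [0-4 ALLOC][5-10 ALLOC][11-47 FREE]
free(c): c = 5 -> block [5-10 ALLOC]; mark free, coalesce with adjacent free neighbors -> [0-4 ALLOC][5-47 FREE]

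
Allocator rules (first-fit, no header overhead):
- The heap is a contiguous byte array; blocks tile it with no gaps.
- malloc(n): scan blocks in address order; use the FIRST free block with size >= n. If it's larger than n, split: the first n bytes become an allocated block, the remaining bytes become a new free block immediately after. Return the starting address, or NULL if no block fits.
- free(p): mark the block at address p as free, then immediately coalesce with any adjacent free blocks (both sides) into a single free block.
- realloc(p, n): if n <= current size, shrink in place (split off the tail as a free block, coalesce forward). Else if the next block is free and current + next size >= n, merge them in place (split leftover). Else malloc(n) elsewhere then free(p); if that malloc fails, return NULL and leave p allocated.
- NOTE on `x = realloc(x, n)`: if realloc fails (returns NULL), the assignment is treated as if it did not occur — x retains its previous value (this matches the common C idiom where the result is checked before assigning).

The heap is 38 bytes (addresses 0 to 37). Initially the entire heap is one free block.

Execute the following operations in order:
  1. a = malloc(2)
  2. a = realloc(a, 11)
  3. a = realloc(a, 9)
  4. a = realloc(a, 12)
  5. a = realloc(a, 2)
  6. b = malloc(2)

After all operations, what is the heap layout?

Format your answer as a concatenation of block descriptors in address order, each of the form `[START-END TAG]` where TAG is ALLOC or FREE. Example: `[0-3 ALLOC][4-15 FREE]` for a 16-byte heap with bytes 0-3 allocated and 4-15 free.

Answer: [0-1 ALLOC][2-3 ALLOC][4-37 FREE]

Derivation:
Op 1: a = malloc(2) -> a = 0; heap: [0-1 ALLOC][2-37 FREE]
Op 2: a = realloc(a, 11) -> a = 0; heap: [0-10 ALLOC][11-37 FREE]
Op 3: a = realloc(a, 9) -> a = 0; heap: [0-8 ALLOC][9-37 FREE]
Op 4: a = realloc(a, 12) -> a = 0; heap: [0-11 ALLOC][12-37 FREE]
Op 5: a = realloc(a, 2) -> a = 0; heap: [0-1 ALLOC][2-37 FREE]
Op 6: b = malloc(2) -> b = 2; heap: [0-1 ALLOC][2-3 ALLOC][4-37 FREE]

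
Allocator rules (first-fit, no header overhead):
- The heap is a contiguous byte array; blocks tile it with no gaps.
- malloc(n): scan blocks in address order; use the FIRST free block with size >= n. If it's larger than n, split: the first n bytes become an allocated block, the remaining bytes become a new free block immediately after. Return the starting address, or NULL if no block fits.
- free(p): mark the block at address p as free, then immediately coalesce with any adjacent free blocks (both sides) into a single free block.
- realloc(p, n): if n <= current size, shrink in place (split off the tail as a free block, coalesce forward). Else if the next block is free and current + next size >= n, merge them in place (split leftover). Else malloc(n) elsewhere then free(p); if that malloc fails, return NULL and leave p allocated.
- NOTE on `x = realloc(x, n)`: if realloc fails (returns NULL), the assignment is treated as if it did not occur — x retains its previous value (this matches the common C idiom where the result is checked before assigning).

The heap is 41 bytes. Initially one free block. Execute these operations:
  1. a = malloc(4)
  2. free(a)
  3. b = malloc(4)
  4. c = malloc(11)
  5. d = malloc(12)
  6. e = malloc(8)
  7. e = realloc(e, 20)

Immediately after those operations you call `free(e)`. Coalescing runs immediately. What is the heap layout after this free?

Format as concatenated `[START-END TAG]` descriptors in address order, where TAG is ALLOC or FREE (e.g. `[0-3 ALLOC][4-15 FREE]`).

Answer: [0-3 ALLOC][4-14 ALLOC][15-26 ALLOC][27-40 FREE]

Derivation:
Op 1: a = malloc(4) -> a = 0; heap: [0-3 ALLOC][4-40 FREE]
Op 2: free(a) -> (freed a); heap: [0-40 FREE]
Op 3: b = malloc(4) -> b = 0; heap: [0-3 ALLOC][4-40 FREE]
Op 4: c = malloc(11) -> c = 4; heap: [0-3 ALLOC][4-14 ALLOC][15-40 FREE]
Op 5: d = malloc(12) -> d = 15; heap: [0-3 ALLOC][4-14 ALLOC][15-26 ALLOC][27-40 FREE]
Op 6: e = malloc(8) -> e = 27; heap: [0-3 ALLOC][4-14 ALLOC][15-26 ALLOC][27-34 ALLOC][35-40 FREE]
Op 7: e = realloc(e, 20) -> NULL (e unchanged); heap: [0-3 ALLOC][4-14 ALLOC][15-26 ALLOC][27-34 ALLOC][35-40 FREE]
free(e): e = 27 -> block [27-34 ALLOC]; mark free, coalesce with adjacent free neighbors -> [0-3 ALLOC][4-14 ALLOC][15-26 ALLOC][27-40 FREE]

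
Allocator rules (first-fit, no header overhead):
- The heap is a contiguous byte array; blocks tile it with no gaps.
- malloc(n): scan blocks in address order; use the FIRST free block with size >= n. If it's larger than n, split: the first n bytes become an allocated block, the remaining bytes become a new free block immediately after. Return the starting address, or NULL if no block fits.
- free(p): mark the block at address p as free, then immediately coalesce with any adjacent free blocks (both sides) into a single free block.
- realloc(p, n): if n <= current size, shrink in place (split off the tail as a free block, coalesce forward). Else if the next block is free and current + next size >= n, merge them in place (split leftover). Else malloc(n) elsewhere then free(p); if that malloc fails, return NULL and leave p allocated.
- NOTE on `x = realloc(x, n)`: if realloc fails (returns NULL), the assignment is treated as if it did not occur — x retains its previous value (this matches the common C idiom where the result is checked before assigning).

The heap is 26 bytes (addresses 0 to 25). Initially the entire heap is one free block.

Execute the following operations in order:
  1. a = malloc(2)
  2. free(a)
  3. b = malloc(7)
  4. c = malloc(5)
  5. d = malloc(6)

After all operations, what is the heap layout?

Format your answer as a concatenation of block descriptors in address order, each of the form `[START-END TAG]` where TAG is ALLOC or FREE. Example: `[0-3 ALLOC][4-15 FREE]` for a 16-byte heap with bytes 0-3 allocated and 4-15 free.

Op 1: a = malloc(2) -> a = 0; heap: [0-1 ALLOC][2-25 FREE]
Op 2: free(a) -> (freed a); heap: [0-25 FREE]
Op 3: b = malloc(7) -> b = 0; heap: [0-6 ALLOC][7-25 FREE]
Op 4: c = malloc(5) -> c = 7; heap: [0-6 ALLOC][7-11 ALLOC][12-25 FREE]
Op 5: d = malloc(6) -> d = 12; heap: [0-6 ALLOC][7-11 ALLOC][12-17 ALLOC][18-25 FREE]

Answer: [0-6 ALLOC][7-11 ALLOC][12-17 ALLOC][18-25 FREE]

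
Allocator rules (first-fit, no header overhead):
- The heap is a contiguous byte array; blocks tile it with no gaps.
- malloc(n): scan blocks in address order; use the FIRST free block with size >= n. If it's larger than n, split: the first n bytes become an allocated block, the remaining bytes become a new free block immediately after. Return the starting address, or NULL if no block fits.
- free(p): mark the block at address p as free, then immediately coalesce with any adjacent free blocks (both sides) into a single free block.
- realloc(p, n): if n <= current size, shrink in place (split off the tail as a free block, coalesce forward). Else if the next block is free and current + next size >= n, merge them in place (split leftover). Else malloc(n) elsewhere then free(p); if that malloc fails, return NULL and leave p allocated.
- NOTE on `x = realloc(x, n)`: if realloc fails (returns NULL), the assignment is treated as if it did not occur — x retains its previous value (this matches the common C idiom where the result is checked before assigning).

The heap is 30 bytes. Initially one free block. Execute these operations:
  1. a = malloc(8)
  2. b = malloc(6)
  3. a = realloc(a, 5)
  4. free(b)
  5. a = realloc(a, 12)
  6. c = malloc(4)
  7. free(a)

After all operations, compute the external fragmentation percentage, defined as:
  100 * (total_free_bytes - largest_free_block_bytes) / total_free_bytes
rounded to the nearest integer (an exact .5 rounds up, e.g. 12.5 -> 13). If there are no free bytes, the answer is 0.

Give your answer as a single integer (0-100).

Op 1: a = malloc(8) -> a = 0; heap: [0-7 ALLOC][8-29 FREE]
Op 2: b = malloc(6) -> b = 8; heap: [0-7 ALLOC][8-13 ALLOC][14-29 FREE]
Op 3: a = realloc(a, 5) -> a = 0; heap: [0-4 ALLOC][5-7 FREE][8-13 ALLOC][14-29 FREE]
Op 4: free(b) -> (freed b); heap: [0-4 ALLOC][5-29 FREE]
Op 5: a = realloc(a, 12) -> a = 0; heap: [0-11 ALLOC][12-29 FREE]
Op 6: c = malloc(4) -> c = 12; heap: [0-11 ALLOC][12-15 ALLOC][16-29 FREE]
Op 7: free(a) -> (freed a); heap: [0-11 FREE][12-15 ALLOC][16-29 FREE]
Free blocks: [12 14] total_free=26 largest=14 -> 100*(26-14)/26 = 1200/26 ≈ 46.154 -> rounds to 46

Answer: 46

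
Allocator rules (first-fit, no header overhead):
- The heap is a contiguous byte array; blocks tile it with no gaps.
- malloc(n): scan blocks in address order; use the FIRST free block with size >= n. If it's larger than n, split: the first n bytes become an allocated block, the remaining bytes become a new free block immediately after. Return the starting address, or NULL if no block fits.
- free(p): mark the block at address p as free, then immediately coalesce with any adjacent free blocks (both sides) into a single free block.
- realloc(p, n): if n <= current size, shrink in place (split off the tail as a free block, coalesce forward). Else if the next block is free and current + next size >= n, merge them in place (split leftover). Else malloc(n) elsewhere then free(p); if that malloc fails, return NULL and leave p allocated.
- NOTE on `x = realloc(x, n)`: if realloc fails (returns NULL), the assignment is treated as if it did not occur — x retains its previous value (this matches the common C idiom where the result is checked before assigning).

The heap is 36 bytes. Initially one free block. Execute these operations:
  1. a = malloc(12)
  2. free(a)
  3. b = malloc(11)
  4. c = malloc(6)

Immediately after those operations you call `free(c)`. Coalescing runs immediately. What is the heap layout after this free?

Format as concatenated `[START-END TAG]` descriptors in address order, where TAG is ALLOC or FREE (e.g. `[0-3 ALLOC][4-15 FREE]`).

Op 1: a = malloc(12) -> a = 0; heap: [0-11 ALLOC][12-35 FREE]
Op 2: free(a) -> (freed a); heap: [0-35 FREE]
Op 3: b = malloc(11) -> b = 0; heap: [0-10 ALLOC][11-35 FREE]
Op 4: c = malloc(6) -> c = 11; heap: [0-10 ALLOC][11-16 ALLOC][17-35 FREE]
free(c): c = 11 -> block [11-16 ALLOC]; mark free, coalesce with adjacent free neighbors -> [0-10 ALLOC][11-35 FREE]

Answer: [0-10 ALLOC][11-35 FREE]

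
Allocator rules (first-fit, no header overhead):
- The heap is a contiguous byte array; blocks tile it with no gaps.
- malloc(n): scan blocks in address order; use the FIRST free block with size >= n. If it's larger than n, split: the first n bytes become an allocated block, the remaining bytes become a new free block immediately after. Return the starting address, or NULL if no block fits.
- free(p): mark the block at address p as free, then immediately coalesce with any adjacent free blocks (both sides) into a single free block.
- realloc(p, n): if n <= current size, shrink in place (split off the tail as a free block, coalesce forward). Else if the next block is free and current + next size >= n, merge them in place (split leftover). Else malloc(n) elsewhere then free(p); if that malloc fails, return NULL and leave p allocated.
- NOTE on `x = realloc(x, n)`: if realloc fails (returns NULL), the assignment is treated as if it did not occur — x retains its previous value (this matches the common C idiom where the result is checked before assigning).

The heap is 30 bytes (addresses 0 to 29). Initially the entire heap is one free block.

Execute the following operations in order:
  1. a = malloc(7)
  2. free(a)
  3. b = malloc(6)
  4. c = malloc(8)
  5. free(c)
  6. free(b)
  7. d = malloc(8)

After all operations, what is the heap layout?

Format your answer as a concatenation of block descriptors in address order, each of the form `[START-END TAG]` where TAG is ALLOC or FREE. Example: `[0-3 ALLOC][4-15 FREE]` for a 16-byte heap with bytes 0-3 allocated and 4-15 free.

Answer: [0-7 ALLOC][8-29 FREE]

Derivation:
Op 1: a = malloc(7) -> a = 0; heap: [0-6 ALLOC][7-29 FREE]
Op 2: free(a) -> (freed a); heap: [0-29 FREE]
Op 3: b = malloc(6) -> b = 0; heap: [0-5 ALLOC][6-29 FREE]
Op 4: c = malloc(8) -> c = 6; heap: [0-5 ALLOC][6-13 ALLOC][14-29 FREE]
Op 5: free(c) -> (freed c); heap: [0-5 ALLOC][6-29 FREE]
Op 6: free(b) -> (freed b); heap: [0-29 FREE]
Op 7: d = malloc(8) -> d = 0; heap: [0-7 ALLOC][8-29 FREE]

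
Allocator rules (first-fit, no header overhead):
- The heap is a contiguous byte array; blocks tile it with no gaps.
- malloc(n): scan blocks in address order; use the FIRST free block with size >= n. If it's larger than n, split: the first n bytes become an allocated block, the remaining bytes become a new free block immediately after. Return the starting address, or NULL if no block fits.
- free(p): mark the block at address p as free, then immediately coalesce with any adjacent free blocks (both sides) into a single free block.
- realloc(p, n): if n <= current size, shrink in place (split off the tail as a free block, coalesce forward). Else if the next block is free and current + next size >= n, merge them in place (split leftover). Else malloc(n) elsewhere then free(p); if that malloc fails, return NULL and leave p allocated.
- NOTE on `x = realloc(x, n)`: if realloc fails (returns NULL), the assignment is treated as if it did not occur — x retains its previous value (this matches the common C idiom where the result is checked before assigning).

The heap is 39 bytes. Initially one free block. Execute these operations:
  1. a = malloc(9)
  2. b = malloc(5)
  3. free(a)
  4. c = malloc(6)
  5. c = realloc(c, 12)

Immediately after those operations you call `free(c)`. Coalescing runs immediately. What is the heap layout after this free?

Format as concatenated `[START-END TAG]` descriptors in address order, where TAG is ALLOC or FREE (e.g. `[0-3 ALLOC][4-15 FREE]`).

Answer: [0-8 FREE][9-13 ALLOC][14-38 FREE]

Derivation:
Op 1: a = malloc(9) -> a = 0; heap: [0-8 ALLOC][9-38 FREE]
Op 2: b = malloc(5) -> b = 9; heap: [0-8 ALLOC][9-13 ALLOC][14-38 FREE]
Op 3: free(a) -> (freed a); heap: [0-8 FREE][9-13 ALLOC][14-38 FREE]
Op 4: c = malloc(6) -> c = 0; heap: [0-5 ALLOC][6-8 FREE][9-13 ALLOC][14-38 FREE]
Op 5: c = realloc(c, 12) -> c = 14; heap: [0-8 FREE][9-13 ALLOC][14-25 ALLOC][26-38 FREE]
free(c): c = 14 -> block [14-25 ALLOC]; mark free, coalesce with adjacent free neighbors -> [0-8 FREE][9-13 ALLOC][14-38 FREE]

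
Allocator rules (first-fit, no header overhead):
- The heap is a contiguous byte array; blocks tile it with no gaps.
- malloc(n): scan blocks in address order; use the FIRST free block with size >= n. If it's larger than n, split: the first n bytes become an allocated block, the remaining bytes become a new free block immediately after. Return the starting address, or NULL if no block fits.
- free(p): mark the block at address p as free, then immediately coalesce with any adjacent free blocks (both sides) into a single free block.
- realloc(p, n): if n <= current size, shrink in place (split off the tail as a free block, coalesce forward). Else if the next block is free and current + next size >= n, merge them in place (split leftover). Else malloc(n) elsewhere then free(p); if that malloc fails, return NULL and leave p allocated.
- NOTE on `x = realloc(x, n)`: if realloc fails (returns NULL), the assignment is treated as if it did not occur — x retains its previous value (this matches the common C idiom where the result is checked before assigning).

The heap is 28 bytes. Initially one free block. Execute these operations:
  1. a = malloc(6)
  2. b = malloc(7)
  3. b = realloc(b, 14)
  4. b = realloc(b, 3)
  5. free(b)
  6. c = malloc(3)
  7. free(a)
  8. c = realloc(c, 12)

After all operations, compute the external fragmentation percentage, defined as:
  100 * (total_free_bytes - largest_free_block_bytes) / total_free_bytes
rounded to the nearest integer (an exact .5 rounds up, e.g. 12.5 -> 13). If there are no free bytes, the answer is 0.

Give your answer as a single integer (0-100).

Answer: 38

Derivation:
Op 1: a = malloc(6) -> a = 0; heap: [0-5 ALLOC][6-27 FREE]
Op 2: b = malloc(7) -> b = 6; heap: [0-5 ALLOC][6-12 ALLOC][13-27 FREE]
Op 3: b = realloc(b, 14) -> b = 6; heap: [0-5 ALLOC][6-19 ALLOC][20-27 FREE]
Op 4: b = realloc(b, 3) -> b = 6; heap: [0-5 ALLOC][6-8 ALLOC][9-27 FREE]
Op 5: free(b) -> (freed b); heap: [0-5 ALLOC][6-27 FREE]
Op 6: c = malloc(3) -> c = 6; heap: [0-5 ALLOC][6-8 ALLOC][9-27 FREE]
Op 7: free(a) -> (freed a); heap: [0-5 FREE][6-8 ALLOC][9-27 FREE]
Op 8: c = realloc(c, 12) -> c = 6; heap: [0-5 FREE][6-17 ALLOC][18-27 FREE]
Free blocks: [6 10] total_free=16 largest=10 -> 100*(16-10)/16 = 600/16 = 37.5 -> rounds to 38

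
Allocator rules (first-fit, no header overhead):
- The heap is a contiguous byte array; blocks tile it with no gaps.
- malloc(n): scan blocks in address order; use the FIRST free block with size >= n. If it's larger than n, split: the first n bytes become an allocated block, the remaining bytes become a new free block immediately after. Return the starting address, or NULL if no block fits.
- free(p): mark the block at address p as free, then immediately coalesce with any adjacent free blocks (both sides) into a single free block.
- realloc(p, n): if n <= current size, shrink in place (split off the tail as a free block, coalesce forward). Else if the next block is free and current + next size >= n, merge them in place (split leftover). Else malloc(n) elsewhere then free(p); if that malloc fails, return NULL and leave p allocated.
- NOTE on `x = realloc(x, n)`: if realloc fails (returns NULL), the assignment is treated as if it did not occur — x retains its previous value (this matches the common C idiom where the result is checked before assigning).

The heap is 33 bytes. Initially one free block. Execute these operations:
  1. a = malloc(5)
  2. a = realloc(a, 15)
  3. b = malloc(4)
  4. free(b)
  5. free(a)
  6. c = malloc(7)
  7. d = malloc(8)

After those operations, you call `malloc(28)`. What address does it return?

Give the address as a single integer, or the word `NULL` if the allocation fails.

Answer: NULL

Derivation:
Op 1: a = malloc(5) -> a = 0; heap: [0-4 ALLOC][5-32 FREE]
Op 2: a = realloc(a, 15) -> a = 0; heap: [0-14 ALLOC][15-32 FREE]
Op 3: b = malloc(4) -> b = 15; heap: [0-14 ALLOC][15-18 ALLOC][19-32 FREE]
Op 4: free(b) -> (freed b); heap: [0-14 ALLOC][15-32 FREE]
Op 5: free(a) -> (freed a); heap: [0-32 FREE]
Op 6: c = malloc(7) -> c = 0; heap: [0-6 ALLOC][7-32 FREE]
Op 7: d = malloc(8) -> d = 7; heap: [0-6 ALLOC][7-14 ALLOC][15-32 FREE]
malloc(28): first-fit scan over [0-6 ALLOC][7-14 ALLOC][15-32 FREE] -> NULL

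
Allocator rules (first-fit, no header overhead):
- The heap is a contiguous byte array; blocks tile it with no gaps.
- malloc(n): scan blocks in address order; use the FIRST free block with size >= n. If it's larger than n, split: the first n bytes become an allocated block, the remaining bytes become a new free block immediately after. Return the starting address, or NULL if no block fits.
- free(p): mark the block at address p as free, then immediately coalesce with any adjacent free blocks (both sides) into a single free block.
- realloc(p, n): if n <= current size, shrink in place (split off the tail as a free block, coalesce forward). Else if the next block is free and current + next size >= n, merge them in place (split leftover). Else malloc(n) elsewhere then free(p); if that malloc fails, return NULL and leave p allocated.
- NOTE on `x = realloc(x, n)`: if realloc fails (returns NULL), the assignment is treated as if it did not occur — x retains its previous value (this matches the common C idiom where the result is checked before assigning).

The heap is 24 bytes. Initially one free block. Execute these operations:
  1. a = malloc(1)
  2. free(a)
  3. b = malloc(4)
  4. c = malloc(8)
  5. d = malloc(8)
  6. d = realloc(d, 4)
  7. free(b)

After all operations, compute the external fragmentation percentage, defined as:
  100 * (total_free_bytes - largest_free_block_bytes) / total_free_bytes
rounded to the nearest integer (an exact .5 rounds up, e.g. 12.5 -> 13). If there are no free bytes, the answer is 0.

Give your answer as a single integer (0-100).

Answer: 33

Derivation:
Op 1: a = malloc(1) -> a = 0; heap: [0-0 ALLOC][1-23 FREE]
Op 2: free(a) -> (freed a); heap: [0-23 FREE]
Op 3: b = malloc(4) -> b = 0; heap: [0-3 ALLOC][4-23 FREE]
Op 4: c = malloc(8) -> c = 4; heap: [0-3 ALLOC][4-11 ALLOC][12-23 FREE]
Op 5: d = malloc(8) -> d = 12; heap: [0-3 ALLOC][4-11 ALLOC][12-19 ALLOC][20-23 FREE]
Op 6: d = realloc(d, 4) -> d = 12; heap: [0-3 ALLOC][4-11 ALLOC][12-15 ALLOC][16-23 FREE]
Op 7: free(b) -> (freed b); heap: [0-3 FREE][4-11 ALLOC][12-15 ALLOC][16-23 FREE]
Free blocks: [4 8] total_free=12 largest=8 -> 100*(12-8)/12 = 400/12 ≈ 33.333 -> rounds to 33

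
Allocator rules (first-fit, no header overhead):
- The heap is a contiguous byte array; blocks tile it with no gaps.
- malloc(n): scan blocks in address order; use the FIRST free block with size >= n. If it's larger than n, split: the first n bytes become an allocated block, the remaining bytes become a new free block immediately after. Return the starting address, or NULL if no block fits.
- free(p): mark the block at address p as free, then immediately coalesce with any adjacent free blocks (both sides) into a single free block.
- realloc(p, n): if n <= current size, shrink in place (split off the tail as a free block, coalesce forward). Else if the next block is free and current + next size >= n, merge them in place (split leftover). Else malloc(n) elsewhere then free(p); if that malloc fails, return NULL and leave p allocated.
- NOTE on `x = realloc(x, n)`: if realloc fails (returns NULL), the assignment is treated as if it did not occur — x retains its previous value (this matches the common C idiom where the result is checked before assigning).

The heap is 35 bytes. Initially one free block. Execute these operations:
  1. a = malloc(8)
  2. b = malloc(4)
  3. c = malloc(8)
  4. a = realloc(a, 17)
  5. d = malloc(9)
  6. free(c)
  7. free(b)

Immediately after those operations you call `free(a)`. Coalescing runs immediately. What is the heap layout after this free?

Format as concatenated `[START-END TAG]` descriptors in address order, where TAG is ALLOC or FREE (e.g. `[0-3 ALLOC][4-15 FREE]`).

Answer: [0-19 FREE][20-28 ALLOC][29-34 FREE]

Derivation:
Op 1: a = malloc(8) -> a = 0; heap: [0-7 ALLOC][8-34 FREE]
Op 2: b = malloc(4) -> b = 8; heap: [0-7 ALLOC][8-11 ALLOC][12-34 FREE]
Op 3: c = malloc(8) -> c = 12; heap: [0-7 ALLOC][8-11 ALLOC][12-19 ALLOC][20-34 FREE]
Op 4: a = realloc(a, 17) -> NULL (a unchanged); heap: [0-7 ALLOC][8-11 ALLOC][12-19 ALLOC][20-34 FREE]
Op 5: d = malloc(9) -> d = 20; heap: [0-7 ALLOC][8-11 ALLOC][12-19 ALLOC][20-28 ALLOC][29-34 FREE]
Op 6: free(c) -> (freed c); heap: [0-7 ALLOC][8-11 ALLOC][12-19 FREE][20-28 ALLOC][29-34 FREE]
Op 7: free(b) -> (freed b); heap: [0-7 ALLOC][8-19 FREE][20-28 ALLOC][29-34 FREE]
free(a): a = 0 -> block [0-7 ALLOC]; mark free, coalesce with adjacent free neighbors -> [0-19 FREE][20-28 ALLOC][29-34 FREE]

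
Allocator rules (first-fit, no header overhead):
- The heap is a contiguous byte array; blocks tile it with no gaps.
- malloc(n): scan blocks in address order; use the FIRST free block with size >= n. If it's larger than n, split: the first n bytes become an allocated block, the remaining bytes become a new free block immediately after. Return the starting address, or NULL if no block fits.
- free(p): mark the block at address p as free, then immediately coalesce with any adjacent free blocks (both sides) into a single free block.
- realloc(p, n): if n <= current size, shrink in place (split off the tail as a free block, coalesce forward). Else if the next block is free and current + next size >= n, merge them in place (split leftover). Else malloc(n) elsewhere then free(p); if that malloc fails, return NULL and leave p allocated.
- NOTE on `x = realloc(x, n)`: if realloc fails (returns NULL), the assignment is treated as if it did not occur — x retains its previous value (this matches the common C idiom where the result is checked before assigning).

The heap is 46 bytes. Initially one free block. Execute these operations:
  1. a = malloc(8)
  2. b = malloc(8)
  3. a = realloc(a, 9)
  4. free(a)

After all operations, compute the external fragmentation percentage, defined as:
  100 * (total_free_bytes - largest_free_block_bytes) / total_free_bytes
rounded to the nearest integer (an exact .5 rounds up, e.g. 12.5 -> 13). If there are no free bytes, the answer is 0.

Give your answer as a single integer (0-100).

Op 1: a = malloc(8) -> a = 0; heap: [0-7 ALLOC][8-45 FREE]
Op 2: b = malloc(8) -> b = 8; heap: [0-7 ALLOC][8-15 ALLOC][16-45 FREE]
Op 3: a = realloc(a, 9) -> a = 16; heap: [0-7 FREE][8-15 ALLOC][16-24 ALLOC][25-45 FREE]
Op 4: free(a) -> (freed a); heap: [0-7 FREE][8-15 ALLOC][16-45 FREE]
Free blocks: [8 30] total_free=38 largest=30 -> 100*(38-30)/38 = 800/38 ≈ 21.053 -> rounds to 21

Answer: 21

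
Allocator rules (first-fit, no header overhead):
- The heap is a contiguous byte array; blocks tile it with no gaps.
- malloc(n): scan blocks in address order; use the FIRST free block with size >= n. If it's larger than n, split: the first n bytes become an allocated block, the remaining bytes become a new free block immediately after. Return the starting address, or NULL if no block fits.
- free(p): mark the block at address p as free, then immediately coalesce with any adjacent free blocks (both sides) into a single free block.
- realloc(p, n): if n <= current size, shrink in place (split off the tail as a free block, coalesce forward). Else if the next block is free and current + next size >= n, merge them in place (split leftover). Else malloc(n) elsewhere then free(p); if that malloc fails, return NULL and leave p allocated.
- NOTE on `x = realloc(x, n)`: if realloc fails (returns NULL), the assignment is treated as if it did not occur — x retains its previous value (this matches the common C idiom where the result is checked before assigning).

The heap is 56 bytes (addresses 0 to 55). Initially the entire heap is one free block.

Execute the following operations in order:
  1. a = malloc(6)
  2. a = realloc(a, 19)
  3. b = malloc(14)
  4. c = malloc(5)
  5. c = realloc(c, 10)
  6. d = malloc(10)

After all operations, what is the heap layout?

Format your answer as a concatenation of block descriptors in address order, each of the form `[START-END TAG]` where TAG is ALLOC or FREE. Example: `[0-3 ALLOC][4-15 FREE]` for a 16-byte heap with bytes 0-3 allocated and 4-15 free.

Answer: [0-18 ALLOC][19-32 ALLOC][33-42 ALLOC][43-52 ALLOC][53-55 FREE]

Derivation:
Op 1: a = malloc(6) -> a = 0; heap: [0-5 ALLOC][6-55 FREE]
Op 2: a = realloc(a, 19) -> a = 0; heap: [0-18 ALLOC][19-55 FREE]
Op 3: b = malloc(14) -> b = 19; heap: [0-18 ALLOC][19-32 ALLOC][33-55 FREE]
Op 4: c = malloc(5) -> c = 33; heap: [0-18 ALLOC][19-32 ALLOC][33-37 ALLOC][38-55 FREE]
Op 5: c = realloc(c, 10) -> c = 33; heap: [0-18 ALLOC][19-32 ALLOC][33-42 ALLOC][43-55 FREE]
Op 6: d = malloc(10) -> d = 43; heap: [0-18 ALLOC][19-32 ALLOC][33-42 ALLOC][43-52 ALLOC][53-55 FREE]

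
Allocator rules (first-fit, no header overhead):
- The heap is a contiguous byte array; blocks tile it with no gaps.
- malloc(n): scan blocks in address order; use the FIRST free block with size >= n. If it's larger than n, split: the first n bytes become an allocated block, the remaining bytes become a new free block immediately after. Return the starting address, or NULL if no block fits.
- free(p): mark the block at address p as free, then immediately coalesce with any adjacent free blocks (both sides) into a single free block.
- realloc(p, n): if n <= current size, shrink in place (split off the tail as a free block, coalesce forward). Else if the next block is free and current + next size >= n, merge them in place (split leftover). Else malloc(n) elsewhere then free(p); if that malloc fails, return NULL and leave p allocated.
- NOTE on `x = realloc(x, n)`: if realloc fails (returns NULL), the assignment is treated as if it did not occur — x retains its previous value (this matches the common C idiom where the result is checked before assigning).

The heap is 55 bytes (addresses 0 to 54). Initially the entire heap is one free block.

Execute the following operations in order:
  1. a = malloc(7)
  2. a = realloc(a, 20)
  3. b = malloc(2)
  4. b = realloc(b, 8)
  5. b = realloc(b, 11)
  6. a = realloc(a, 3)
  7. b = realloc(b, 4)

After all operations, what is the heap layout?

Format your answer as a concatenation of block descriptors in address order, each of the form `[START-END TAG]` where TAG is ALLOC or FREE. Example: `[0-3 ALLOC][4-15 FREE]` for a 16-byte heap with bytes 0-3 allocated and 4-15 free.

Answer: [0-2 ALLOC][3-19 FREE][20-23 ALLOC][24-54 FREE]

Derivation:
Op 1: a = malloc(7) -> a = 0; heap: [0-6 ALLOC][7-54 FREE]
Op 2: a = realloc(a, 20) -> a = 0; heap: [0-19 ALLOC][20-54 FREE]
Op 3: b = malloc(2) -> b = 20; heap: [0-19 ALLOC][20-21 ALLOC][22-54 FREE]
Op 4: b = realloc(b, 8) -> b = 20; heap: [0-19 ALLOC][20-27 ALLOC][28-54 FREE]
Op 5: b = realloc(b, 11) -> b = 20; heap: [0-19 ALLOC][20-30 ALLOC][31-54 FREE]
Op 6: a = realloc(a, 3) -> a = 0; heap: [0-2 ALLOC][3-19 FREE][20-30 ALLOC][31-54 FREE]
Op 7: b = realloc(b, 4) -> b = 20; heap: [0-2 ALLOC][3-19 FREE][20-23 ALLOC][24-54 FREE]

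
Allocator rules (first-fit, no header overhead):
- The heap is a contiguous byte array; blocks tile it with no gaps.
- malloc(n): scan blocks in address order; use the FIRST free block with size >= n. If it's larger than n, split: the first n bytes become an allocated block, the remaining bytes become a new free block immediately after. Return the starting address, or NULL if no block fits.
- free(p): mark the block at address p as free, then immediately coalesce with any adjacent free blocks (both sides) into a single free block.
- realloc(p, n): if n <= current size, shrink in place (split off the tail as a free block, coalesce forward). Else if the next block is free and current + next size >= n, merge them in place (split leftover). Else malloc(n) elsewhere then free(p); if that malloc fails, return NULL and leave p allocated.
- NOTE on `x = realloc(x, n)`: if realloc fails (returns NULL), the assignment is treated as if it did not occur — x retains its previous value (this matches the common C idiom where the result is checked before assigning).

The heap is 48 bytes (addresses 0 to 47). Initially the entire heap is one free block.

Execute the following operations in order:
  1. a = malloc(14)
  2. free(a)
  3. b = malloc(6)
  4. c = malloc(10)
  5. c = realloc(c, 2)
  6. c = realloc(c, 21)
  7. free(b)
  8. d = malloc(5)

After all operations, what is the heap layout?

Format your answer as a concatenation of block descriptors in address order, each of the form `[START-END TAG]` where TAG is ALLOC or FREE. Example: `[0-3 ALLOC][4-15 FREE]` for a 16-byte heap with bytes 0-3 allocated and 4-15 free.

Answer: [0-4 ALLOC][5-5 FREE][6-26 ALLOC][27-47 FREE]

Derivation:
Op 1: a = malloc(14) -> a = 0; heap: [0-13 ALLOC][14-47 FREE]
Op 2: free(a) -> (freed a); heap: [0-47 FREE]
Op 3: b = malloc(6) -> b = 0; heap: [0-5 ALLOC][6-47 FREE]
Op 4: c = malloc(10) -> c = 6; heap: [0-5 ALLOC][6-15 ALLOC][16-47 FREE]
Op 5: c = realloc(c, 2) -> c = 6; heap: [0-5 ALLOC][6-7 ALLOC][8-47 FREE]
Op 6: c = realloc(c, 21) -> c = 6; heap: [0-5 ALLOC][6-26 ALLOC][27-47 FREE]
Op 7: free(b) -> (freed b); heap: [0-5 FREE][6-26 ALLOC][27-47 FREE]
Op 8: d = malloc(5) -> d = 0; heap: [0-4 ALLOC][5-5 FREE][6-26 ALLOC][27-47 FREE]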